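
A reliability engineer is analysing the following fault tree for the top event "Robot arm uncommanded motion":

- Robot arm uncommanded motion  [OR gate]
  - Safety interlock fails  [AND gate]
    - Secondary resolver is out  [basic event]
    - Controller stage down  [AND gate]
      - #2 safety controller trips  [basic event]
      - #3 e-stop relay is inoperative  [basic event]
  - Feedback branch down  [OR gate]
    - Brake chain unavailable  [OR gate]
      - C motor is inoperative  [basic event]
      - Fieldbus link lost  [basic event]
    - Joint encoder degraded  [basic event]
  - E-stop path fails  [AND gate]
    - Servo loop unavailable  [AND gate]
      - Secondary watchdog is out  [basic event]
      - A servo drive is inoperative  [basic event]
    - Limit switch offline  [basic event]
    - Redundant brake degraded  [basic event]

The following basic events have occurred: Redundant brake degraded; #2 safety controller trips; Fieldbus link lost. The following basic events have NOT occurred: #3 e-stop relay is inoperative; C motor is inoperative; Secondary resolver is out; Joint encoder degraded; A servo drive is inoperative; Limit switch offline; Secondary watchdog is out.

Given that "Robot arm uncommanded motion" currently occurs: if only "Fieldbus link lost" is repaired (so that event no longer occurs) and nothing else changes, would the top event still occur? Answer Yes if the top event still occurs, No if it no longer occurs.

No

Counterfactual: set "Fieldbus link lost" to not occurred.
Controller stage down [AND]: #2 safety controller trips=occurs, #3 e-stop relay is inoperative=not → not all inputs occur → does not occur.
Safety interlock fails [AND]: Secondary resolver is out=not, Controller stage down=not → not all inputs occur → does not occur.
Brake chain unavailable [OR]: C motor is inoperative=not, Fieldbus link lost=not → no input occurs → does not occur.
Feedback branch down [OR]: Brake chain unavailable=not, Joint encoder degraded=not → no input occurs → does not occur.
Servo loop unavailable [AND]: Secondary watchdog is out=not, A servo drive is inoperative=not → not all inputs occur → does not occur.
E-stop path fails [AND]: Servo loop unavailable=not, Limit switch offline=not, Redundant brake degraded=occurs → not all inputs occur → does not occur.
Robot arm uncommanded motion [OR]: Safety interlock fails=not, Feedback branch down=not, E-stop path fails=not → no input occurs → does not occur.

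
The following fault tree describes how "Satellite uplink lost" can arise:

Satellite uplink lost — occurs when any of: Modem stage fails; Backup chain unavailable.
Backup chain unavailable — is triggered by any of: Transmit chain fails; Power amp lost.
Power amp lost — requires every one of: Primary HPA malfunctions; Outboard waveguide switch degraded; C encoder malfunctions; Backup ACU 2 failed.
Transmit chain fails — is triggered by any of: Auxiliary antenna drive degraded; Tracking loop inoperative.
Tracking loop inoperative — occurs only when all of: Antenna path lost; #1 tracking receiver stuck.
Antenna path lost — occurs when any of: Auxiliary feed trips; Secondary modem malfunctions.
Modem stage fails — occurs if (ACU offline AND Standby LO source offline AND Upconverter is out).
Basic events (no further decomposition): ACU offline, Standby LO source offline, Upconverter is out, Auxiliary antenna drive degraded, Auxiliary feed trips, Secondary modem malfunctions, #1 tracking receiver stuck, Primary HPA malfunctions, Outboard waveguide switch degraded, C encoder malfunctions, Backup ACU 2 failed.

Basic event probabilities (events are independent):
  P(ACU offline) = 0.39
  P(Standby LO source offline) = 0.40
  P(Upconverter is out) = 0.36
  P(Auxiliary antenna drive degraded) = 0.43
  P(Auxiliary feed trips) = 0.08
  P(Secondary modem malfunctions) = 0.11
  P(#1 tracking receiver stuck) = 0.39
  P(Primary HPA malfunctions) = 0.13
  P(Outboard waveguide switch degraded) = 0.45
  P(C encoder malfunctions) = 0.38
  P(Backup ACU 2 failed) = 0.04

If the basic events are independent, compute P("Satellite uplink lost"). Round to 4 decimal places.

P(Modem stage fails) [AND] = 0.39 × 0.40 × 0.36 = 0.056160
P(Antenna path lost) [OR] = 1 − (1−0.08) × (1−0.11) = 0.181200
P(Tracking loop inoperative) [AND] = 0.181200 × 0.39 = 0.070668
P(Transmit chain fails) [OR] = 1 − (1−0.43) × (1−0.070668) = 0.470281
P(Power amp lost) [AND] = 0.13 × 0.45 × 0.38 × 0.04 = 0.000889
P(Backup chain unavailable) [OR] = 1 − (1−0.470281) × (1−0.000889) = 0.470752
P(Satellite uplink lost) [OR] = 1 − (1−0.056160) × (1−0.470752) = 0.500475
Rounded to 4 decimal places: P(Satellite uplink lost) ≈ 0.5005.

0.5005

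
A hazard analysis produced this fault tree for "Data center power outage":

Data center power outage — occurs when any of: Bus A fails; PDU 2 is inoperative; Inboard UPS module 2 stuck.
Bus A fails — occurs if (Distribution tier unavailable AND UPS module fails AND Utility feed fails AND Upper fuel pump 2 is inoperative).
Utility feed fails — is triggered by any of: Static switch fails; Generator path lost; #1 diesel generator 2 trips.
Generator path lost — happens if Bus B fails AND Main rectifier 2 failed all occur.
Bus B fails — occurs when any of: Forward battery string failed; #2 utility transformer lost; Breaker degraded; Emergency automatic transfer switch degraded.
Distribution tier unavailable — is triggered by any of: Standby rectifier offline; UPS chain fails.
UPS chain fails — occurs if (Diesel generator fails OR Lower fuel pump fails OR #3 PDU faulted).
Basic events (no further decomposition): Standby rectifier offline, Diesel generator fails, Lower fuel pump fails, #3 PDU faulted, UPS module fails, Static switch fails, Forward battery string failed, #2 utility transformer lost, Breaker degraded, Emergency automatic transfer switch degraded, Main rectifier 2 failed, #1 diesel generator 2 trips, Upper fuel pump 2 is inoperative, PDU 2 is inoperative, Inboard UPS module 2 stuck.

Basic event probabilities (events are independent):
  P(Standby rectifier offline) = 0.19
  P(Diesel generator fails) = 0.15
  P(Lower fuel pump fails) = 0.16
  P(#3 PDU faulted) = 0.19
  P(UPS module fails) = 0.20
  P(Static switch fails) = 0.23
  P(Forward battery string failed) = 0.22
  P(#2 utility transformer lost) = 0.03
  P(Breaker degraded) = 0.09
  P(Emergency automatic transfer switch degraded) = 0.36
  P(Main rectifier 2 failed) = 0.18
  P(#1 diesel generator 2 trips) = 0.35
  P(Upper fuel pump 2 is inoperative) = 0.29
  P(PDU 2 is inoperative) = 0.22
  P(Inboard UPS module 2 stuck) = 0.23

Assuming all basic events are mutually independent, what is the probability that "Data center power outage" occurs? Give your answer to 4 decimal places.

0.4096

P(UPS chain fails) [OR] = 1 − (1−0.15) × (1−0.16) × (1−0.19) = 0.421660
P(Distribution tier unavailable) [OR] = 1 − (1−0.19) × (1−0.421660) = 0.531545
P(Bus B fails) [OR] = 1 − (1−0.22) × (1−0.03) × (1−0.09) × (1−0.36) = 0.559356
P(Generator path lost) [AND] = 0.559356 × 0.18 = 0.100684
P(Utility feed fails) [OR] = 1 − (1−0.23) × (1−0.100684) × (1−0.35) = 0.549892
P(Bus A fails) [AND] = 0.531545 × 0.20 × 0.549892 × 0.29 = 0.016953
P(Data center power outage) [OR] = 1 − (1−0.016953) × (1−0.22) × (1−0.23) = 0.409582
Rounded to 4 decimal places: P(Data center power outage) ≈ 0.4096.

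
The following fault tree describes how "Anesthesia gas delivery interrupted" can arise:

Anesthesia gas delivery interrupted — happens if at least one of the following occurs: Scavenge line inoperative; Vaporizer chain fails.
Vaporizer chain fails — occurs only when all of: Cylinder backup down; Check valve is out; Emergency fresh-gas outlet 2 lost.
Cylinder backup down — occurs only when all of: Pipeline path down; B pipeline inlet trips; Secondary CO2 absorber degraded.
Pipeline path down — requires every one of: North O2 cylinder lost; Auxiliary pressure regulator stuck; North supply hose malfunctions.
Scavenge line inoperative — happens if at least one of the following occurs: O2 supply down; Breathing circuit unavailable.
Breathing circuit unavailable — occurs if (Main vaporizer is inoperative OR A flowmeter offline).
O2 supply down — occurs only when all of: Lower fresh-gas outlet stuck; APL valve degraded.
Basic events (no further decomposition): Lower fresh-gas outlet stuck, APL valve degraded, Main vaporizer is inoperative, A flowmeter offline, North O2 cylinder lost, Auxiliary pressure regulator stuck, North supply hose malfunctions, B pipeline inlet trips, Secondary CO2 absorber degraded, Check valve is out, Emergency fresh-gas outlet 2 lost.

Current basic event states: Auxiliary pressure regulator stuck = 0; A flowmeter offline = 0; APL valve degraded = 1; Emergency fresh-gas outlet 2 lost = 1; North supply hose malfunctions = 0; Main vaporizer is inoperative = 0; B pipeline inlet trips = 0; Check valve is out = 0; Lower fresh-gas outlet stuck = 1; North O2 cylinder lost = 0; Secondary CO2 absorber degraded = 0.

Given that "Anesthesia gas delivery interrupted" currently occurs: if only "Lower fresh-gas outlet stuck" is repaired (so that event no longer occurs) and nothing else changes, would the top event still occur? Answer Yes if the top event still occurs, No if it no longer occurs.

No

Counterfactual: set "Lower fresh-gas outlet stuck" to not occurred.
O2 supply down [AND]: Lower fresh-gas outlet stuck=not, APL valve degraded=occurs → not all inputs occur → does not occur.
Breathing circuit unavailable [OR]: Main vaporizer is inoperative=not, A flowmeter offline=not → no input occurs → does not occur.
Scavenge line inoperative [OR]: O2 supply down=not, Breathing circuit unavailable=not → no input occurs → does not occur.
Pipeline path down [AND]: North O2 cylinder lost=not, Auxiliary pressure regulator stuck=not, North supply hose malfunctions=not → not all inputs occur → does not occur.
Cylinder backup down [AND]: Pipeline path down=not, B pipeline inlet trips=not, Secondary CO2 absorber degraded=not → not all inputs occur → does not occur.
Vaporizer chain fails [AND]: Cylinder backup down=not, Check valve is out=not, Emergency fresh-gas outlet 2 lost=occurs → not all inputs occur → does not occur.
Anesthesia gas delivery interrupted [OR]: Scavenge line inoperative=not, Vaporizer chain fails=not → no input occurs → does not occur.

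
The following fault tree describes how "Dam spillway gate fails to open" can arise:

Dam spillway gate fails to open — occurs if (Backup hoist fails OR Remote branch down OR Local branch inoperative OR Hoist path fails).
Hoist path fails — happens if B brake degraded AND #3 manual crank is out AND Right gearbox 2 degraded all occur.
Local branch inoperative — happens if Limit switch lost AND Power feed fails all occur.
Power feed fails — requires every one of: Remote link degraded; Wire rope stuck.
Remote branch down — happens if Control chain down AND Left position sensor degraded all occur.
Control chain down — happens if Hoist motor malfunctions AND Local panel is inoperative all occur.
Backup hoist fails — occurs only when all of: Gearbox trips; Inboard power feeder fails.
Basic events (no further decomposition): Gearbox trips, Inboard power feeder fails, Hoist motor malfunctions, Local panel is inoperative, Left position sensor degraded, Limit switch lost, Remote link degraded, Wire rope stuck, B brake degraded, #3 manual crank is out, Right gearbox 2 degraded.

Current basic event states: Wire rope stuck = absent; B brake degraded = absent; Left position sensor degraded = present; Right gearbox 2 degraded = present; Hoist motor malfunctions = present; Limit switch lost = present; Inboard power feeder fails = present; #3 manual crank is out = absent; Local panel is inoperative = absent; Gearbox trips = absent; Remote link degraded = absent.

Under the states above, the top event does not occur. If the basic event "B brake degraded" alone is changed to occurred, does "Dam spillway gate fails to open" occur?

No

Counterfactual: set "B brake degraded" to occurred.
Backup hoist fails [AND]: Gearbox trips=not, Inboard power feeder fails=occurs → not all inputs occur → does not occur.
Control chain down [AND]: Hoist motor malfunctions=occurs, Local panel is inoperative=not → not all inputs occur → does not occur.
Remote branch down [AND]: Control chain down=not, Left position sensor degraded=occurs → not all inputs occur → does not occur.
Power feed fails [AND]: Remote link degraded=not, Wire rope stuck=not → not all inputs occur → does not occur.
Local branch inoperative [AND]: Limit switch lost=occurs, Power feed fails=not → not all inputs occur → does not occur.
Hoist path fails [AND]: B brake degraded=occurs, #3 manual crank is out=not, Right gearbox 2 degraded=occurs → not all inputs occur → does not occur.
Dam spillway gate fails to open [OR]: Backup hoist fails=not, Remote branch down=not, Local branch inoperative=not, Hoist path fails=not → no input occurs → does not occur.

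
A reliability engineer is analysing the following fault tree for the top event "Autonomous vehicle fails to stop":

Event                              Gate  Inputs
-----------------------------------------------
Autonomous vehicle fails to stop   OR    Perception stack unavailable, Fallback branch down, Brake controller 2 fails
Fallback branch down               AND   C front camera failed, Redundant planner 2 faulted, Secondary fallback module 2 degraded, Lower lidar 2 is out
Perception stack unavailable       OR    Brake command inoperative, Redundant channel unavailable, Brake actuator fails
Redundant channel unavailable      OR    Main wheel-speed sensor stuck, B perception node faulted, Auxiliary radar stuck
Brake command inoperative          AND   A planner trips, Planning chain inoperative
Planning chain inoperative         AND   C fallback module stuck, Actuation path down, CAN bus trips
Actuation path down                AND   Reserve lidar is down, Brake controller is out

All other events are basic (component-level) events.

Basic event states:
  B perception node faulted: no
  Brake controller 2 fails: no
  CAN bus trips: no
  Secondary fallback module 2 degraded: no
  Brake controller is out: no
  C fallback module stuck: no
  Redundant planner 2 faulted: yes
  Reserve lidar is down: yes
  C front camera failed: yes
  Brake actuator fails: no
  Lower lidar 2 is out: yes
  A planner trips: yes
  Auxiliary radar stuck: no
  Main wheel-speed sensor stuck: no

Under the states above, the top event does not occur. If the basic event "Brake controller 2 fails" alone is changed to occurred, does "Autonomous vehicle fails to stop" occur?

Counterfactual: set "Brake controller 2 fails" to occurred.
Actuation path down [AND]: Reserve lidar is down=occurs, Brake controller is out=not → not all inputs occur → does not occur.
Planning chain inoperative [AND]: C fallback module stuck=not, Actuation path down=not, CAN bus trips=not → not all inputs occur → does not occur.
Brake command inoperative [AND]: A planner trips=occurs, Planning chain inoperative=not → not all inputs occur → does not occur.
Redundant channel unavailable [OR]: Main wheel-speed sensor stuck=not, B perception node faulted=not, Auxiliary radar stuck=not → no input occurs → does not occur.
Perception stack unavailable [OR]: Brake command inoperative=not, Redundant channel unavailable=not, Brake actuator fails=not → no input occurs → does not occur.
Fallback branch down [AND]: C front camera failed=occurs, Redundant planner 2 faulted=occurs, Secondary fallback module 2 degraded=not, Lower lidar 2 is out=occurs → not all inputs occur → does not occur.
Autonomous vehicle fails to stop [OR]: Perception stack unavailable=not, Fallback branch down=not, Brake controller 2 fails=occurs → at least one input occurs → occurs.

Yes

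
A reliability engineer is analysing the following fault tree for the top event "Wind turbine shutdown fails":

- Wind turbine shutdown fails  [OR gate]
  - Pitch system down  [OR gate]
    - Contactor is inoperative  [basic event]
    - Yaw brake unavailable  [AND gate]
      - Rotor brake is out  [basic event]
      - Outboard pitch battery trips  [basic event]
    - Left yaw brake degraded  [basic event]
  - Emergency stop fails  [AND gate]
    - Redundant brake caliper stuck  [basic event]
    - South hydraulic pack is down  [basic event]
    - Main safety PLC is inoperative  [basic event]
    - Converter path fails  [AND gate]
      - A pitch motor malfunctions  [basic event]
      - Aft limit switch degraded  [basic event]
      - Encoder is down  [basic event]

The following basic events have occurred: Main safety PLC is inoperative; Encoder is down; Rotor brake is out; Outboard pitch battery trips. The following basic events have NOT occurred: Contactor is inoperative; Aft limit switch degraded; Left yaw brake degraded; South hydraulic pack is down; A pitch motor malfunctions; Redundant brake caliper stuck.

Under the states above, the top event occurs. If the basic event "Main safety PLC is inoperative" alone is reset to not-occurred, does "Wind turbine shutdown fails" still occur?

Counterfactual: set "Main safety PLC is inoperative" to not occurred.
Yaw brake unavailable [AND]: Rotor brake is out=occurs, Outboard pitch battery trips=occurs → all inputs occur → occurs.
Pitch system down [OR]: Contactor is inoperative=not, Yaw brake unavailable=occurs, Left yaw brake degraded=not → at least one input occurs → occurs.
Converter path fails [AND]: A pitch motor malfunctions=not, Aft limit switch degraded=not, Encoder is down=occurs → not all inputs occur → does not occur.
Emergency stop fails [AND]: Redundant brake caliper stuck=not, South hydraulic pack is down=not, Main safety PLC is inoperative=not, Converter path fails=not → not all inputs occur → does not occur.
Wind turbine shutdown fails [OR]: Pitch system down=occurs, Emergency stop fails=not → at least one input occurs → occurs.

Yes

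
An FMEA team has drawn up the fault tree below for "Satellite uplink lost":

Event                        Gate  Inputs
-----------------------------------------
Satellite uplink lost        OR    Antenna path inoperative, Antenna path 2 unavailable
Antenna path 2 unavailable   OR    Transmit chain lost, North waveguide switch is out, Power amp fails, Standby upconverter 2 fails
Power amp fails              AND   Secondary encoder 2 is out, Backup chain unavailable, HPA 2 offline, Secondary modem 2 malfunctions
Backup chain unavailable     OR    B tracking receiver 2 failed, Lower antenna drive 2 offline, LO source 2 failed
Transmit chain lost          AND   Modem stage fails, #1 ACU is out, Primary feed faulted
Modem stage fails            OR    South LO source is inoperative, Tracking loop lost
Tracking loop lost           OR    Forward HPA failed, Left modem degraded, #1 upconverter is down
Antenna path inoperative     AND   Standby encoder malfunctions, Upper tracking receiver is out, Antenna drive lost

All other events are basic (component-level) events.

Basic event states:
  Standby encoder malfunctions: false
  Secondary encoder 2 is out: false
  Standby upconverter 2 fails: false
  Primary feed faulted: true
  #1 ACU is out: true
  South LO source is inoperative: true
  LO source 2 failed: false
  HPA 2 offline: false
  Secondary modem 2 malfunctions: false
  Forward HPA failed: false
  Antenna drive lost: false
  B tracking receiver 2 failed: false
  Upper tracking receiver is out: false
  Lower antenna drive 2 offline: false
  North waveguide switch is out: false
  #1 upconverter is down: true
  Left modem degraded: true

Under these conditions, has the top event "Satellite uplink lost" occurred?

Antenna path inoperative [AND]: Standby encoder malfunctions=not, Upper tracking receiver is out=not, Antenna drive lost=not → not all inputs occur → does not occur.
Tracking loop lost [OR]: Forward HPA failed=not, Left modem degraded=occurs, #1 upconverter is down=occurs → at least one input occurs → occurs.
Modem stage fails [OR]: South LO source is inoperative=occurs, Tracking loop lost=occurs → at least one input occurs → occurs.
Transmit chain lost [AND]: Modem stage fails=occurs, #1 ACU is out=occurs, Primary feed faulted=occurs → all inputs occur → occurs.
Backup chain unavailable [OR]: B tracking receiver 2 failed=not, Lower antenna drive 2 offline=not, LO source 2 failed=not → no input occurs → does not occur.
Power amp fails [AND]: Secondary encoder 2 is out=not, Backup chain unavailable=not, HPA 2 offline=not, Secondary modem 2 malfunctions=not → not all inputs occur → does not occur.
Antenna path 2 unavailable [OR]: Transmit chain lost=occurs, North waveguide switch is out=not, Power amp fails=not, Standby upconverter 2 fails=not → at least one input occurs → occurs.
Satellite uplink lost [OR]: Antenna path inoperative=not, Antenna path 2 unavailable=occurs → at least one input occurs → occurs.

Yes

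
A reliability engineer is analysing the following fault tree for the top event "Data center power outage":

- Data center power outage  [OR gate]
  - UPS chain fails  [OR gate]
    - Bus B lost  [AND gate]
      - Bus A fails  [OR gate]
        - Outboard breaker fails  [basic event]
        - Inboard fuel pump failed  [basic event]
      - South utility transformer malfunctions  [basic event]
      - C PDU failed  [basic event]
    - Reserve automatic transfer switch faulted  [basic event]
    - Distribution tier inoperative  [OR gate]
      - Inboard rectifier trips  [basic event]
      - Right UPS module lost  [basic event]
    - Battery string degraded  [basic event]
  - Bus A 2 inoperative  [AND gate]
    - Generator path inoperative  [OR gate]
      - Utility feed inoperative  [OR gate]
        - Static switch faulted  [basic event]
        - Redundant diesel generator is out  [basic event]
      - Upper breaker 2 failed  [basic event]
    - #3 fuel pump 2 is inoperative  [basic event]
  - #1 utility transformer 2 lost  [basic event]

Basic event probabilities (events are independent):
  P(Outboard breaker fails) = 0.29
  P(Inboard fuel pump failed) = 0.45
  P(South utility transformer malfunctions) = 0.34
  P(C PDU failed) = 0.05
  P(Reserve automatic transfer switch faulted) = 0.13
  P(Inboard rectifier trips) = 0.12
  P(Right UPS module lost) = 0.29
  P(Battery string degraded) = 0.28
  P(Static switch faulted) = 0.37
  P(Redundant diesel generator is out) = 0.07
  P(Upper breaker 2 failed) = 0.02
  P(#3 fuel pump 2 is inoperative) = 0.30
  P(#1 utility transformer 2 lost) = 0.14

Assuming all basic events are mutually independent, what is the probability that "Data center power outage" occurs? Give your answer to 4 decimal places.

0.7095

P(Bus A fails) [OR] = 1 − (1−0.29) × (1−0.45) = 0.609500
P(Bus B lost) [AND] = 0.609500 × 0.34 × 0.05 = 0.010362
P(Distribution tier inoperative) [OR] = 1 − (1−0.12) × (1−0.29) = 0.375200
P(UPS chain fails) [OR] = 1 − (1−0.010362) × (1−0.13) × (1−0.375200) × (1−0.28) = 0.612681
P(Utility feed inoperative) [OR] = 1 − (1−0.37) × (1−0.07) = 0.414100
P(Generator path inoperative) [OR] = 1 − (1−0.414100) × (1−0.02) = 0.425818
P(Bus A 2 inoperative) [AND] = 0.425818 × 0.30 = 0.127745
P(Data center power outage) [OR] = 1 − (1−0.612681) × (1−0.127745) × (1−0.14) = 0.709457
Rounded to 4 decimal places: P(Data center power outage) ≈ 0.7095.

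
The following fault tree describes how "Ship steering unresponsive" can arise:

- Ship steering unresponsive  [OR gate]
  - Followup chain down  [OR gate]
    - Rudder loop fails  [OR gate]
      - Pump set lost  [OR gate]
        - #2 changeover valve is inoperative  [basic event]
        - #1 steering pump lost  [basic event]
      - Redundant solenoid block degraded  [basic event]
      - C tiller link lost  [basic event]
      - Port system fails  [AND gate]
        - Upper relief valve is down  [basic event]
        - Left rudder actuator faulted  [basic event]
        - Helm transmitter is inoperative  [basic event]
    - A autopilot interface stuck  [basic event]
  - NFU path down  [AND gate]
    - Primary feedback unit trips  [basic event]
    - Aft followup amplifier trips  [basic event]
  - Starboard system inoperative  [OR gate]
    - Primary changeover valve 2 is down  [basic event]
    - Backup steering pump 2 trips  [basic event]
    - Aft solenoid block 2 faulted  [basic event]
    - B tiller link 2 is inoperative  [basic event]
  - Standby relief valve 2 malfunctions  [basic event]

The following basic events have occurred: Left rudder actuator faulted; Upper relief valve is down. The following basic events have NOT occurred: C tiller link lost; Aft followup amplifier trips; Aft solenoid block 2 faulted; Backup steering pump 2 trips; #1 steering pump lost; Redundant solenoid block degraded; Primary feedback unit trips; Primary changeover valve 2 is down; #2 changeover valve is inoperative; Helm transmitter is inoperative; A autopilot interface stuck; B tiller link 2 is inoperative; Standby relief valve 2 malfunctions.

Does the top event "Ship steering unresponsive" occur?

Pump set lost [OR]: #2 changeover valve is inoperative=not, #1 steering pump lost=not → no input occurs → does not occur.
Port system fails [AND]: Upper relief valve is down=occurs, Left rudder actuator faulted=occurs, Helm transmitter is inoperative=not → not all inputs occur → does not occur.
Rudder loop fails [OR]: Pump set lost=not, Redundant solenoid block degraded=not, C tiller link lost=not, Port system fails=not → no input occurs → does not occur.
Followup chain down [OR]: Rudder loop fails=not, A autopilot interface stuck=not → no input occurs → does not occur.
NFU path down [AND]: Primary feedback unit trips=not, Aft followup amplifier trips=not → not all inputs occur → does not occur.
Starboard system inoperative [OR]: Primary changeover valve 2 is down=not, Backup steering pump 2 trips=not, Aft solenoid block 2 faulted=not, B tiller link 2 is inoperative=not → no input occurs → does not occur.
Ship steering unresponsive [OR]: Followup chain down=not, NFU path down=not, Starboard system inoperative=not, Standby relief valve 2 malfunctions=not → no input occurs → does not occur.

No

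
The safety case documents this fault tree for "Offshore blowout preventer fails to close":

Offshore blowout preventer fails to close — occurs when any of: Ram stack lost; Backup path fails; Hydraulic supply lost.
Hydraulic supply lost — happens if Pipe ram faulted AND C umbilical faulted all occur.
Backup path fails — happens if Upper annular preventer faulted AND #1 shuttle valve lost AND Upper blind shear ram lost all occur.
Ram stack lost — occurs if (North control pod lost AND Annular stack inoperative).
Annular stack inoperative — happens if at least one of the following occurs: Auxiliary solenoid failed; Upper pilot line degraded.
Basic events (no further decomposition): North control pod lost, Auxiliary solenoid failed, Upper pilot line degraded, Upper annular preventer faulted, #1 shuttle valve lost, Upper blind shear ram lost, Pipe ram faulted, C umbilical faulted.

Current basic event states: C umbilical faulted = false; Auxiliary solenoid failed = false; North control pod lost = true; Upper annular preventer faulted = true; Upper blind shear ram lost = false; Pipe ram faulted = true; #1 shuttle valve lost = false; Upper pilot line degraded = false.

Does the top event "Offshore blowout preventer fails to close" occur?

No

Annular stack inoperative [OR]: Auxiliary solenoid failed=not, Upper pilot line degraded=not → no input occurs → does not occur.
Ram stack lost [AND]: North control pod lost=occurs, Annular stack inoperative=not → not all inputs occur → does not occur.
Backup path fails [AND]: Upper annular preventer faulted=occurs, #1 shuttle valve lost=not, Upper blind shear ram lost=not → not all inputs occur → does not occur.
Hydraulic supply lost [AND]: Pipe ram faulted=occurs, C umbilical faulted=not → not all inputs occur → does not occur.
Offshore blowout preventer fails to close [OR]: Ram stack lost=not, Backup path fails=not, Hydraulic supply lost=not → no input occurs → does not occur.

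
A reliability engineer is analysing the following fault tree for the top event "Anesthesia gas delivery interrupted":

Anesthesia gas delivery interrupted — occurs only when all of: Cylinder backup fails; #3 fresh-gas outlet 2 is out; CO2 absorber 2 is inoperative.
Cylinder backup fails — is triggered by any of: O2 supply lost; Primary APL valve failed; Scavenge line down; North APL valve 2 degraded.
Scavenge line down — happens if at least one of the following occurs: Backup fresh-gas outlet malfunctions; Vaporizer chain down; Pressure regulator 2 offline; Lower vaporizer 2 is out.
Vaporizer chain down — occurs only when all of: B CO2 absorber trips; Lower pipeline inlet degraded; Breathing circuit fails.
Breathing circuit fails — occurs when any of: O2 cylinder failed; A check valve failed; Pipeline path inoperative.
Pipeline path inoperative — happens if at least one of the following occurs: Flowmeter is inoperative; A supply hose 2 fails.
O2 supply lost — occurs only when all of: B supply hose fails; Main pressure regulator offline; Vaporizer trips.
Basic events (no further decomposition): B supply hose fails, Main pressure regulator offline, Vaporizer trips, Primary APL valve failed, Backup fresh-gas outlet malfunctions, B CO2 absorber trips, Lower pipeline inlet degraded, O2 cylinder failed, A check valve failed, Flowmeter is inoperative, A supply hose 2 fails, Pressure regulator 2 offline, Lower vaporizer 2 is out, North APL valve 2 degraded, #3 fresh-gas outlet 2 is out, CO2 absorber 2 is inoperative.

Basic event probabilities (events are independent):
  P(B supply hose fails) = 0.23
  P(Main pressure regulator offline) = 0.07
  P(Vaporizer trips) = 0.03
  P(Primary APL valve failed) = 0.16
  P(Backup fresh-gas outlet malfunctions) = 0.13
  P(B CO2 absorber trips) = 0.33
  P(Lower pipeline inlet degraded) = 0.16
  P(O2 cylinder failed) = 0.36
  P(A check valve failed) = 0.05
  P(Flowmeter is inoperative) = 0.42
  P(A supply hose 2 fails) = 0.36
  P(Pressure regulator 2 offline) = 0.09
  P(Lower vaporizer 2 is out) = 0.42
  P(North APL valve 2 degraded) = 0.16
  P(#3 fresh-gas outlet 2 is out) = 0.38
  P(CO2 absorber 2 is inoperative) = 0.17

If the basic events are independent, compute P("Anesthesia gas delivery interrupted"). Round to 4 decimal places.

0.0445

P(O2 supply lost) [AND] = 0.23 × 0.07 × 0.03 = 0.000483
P(Pipeline path inoperative) [OR] = 1 − (1−0.42) × (1−0.36) = 0.628800
P(Breathing circuit fails) [OR] = 1 − (1−0.36) × (1−0.05) × (1−0.628800) = 0.774310
P(Vaporizer chain down) [AND] = 0.33 × 0.16 × 0.774310 = 0.040884
P(Scavenge line down) [OR] = 1 − (1−0.13) × (1−0.040884) × (1−0.09) × (1−0.42) = 0.559587
P(Cylinder backup fails) [OR] = 1 − (1−0.000483) × (1−0.16) × (1−0.559587) × (1−0.16) = 0.689395
P(Anesthesia gas delivery interrupted) [AND] = 0.689395 × 0.38 × 0.17 = 0.044535
Rounded to 4 decimal places: P(Anesthesia gas delivery interrupted) ≈ 0.0445.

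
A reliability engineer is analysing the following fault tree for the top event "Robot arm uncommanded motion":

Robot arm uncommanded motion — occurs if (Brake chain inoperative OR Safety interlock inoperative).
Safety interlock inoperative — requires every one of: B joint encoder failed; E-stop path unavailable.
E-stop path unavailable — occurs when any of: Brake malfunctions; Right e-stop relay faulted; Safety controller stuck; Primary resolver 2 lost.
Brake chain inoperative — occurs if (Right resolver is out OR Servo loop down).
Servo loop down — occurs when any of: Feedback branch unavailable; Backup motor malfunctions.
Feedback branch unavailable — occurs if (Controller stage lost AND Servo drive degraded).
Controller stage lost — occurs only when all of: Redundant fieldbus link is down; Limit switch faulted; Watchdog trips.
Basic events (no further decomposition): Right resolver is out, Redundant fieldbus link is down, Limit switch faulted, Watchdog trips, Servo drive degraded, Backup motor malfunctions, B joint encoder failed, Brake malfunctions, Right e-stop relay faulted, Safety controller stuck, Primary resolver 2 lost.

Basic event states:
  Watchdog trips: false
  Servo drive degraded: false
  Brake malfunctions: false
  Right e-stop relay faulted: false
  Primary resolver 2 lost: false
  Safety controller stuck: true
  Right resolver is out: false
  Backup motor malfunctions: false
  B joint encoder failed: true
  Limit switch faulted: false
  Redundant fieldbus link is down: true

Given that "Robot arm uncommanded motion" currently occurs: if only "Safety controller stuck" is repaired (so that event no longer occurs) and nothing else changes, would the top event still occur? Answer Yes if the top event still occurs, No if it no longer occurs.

No

Counterfactual: set "Safety controller stuck" to not occurred.
Controller stage lost [AND]: Redundant fieldbus link is down=occurs, Limit switch faulted=not, Watchdog trips=not → not all inputs occur → does not occur.
Feedback branch unavailable [AND]: Controller stage lost=not, Servo drive degraded=not → not all inputs occur → does not occur.
Servo loop down [OR]: Feedback branch unavailable=not, Backup motor malfunctions=not → no input occurs → does not occur.
Brake chain inoperative [OR]: Right resolver is out=not, Servo loop down=not → no input occurs → does not occur.
E-stop path unavailable [OR]: Brake malfunctions=not, Right e-stop relay faulted=not, Safety controller stuck=not, Primary resolver 2 lost=not → no input occurs → does not occur.
Safety interlock inoperative [AND]: B joint encoder failed=occurs, E-stop path unavailable=not → not all inputs occur → does not occur.
Robot arm uncommanded motion [OR]: Brake chain inoperative=not, Safety interlock inoperative=not → no input occurs → does not occur.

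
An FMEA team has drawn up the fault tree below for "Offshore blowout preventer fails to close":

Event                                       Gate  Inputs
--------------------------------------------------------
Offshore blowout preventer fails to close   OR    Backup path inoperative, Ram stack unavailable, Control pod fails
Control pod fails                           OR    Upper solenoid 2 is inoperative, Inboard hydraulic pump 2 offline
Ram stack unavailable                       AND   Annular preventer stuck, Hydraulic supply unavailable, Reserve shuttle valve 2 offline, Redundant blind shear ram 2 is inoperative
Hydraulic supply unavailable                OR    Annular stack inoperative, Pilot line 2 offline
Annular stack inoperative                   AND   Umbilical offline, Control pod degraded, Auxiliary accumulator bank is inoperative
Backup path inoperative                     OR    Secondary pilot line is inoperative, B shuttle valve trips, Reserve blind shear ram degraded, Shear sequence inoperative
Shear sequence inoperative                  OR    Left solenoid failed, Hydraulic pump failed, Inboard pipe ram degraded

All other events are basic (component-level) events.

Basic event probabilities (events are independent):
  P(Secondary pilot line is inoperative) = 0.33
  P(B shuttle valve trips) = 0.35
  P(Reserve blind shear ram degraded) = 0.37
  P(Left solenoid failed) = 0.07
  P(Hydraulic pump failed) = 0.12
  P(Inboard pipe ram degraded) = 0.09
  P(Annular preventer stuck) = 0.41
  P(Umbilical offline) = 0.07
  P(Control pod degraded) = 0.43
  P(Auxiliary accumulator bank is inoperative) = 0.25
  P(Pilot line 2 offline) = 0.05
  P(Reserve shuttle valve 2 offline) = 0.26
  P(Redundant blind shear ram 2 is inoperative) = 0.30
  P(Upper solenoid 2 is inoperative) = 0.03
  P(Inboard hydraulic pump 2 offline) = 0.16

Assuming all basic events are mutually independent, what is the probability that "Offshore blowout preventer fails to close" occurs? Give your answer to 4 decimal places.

0.8338

P(Shear sequence inoperative) [OR] = 1 − (1−0.07) × (1−0.12) × (1−0.09) = 0.255256
P(Backup path inoperative) [OR] = 1 − (1−0.33) × (1−0.35) × (1−0.37) × (1−0.255256) = 0.795668
P(Annular stack inoperative) [AND] = 0.07 × 0.43 × 0.25 = 0.007525
P(Hydraulic supply unavailable) [OR] = 1 − (1−0.007525) × (1−0.05) = 0.057149
P(Ram stack unavailable) [AND] = 0.41 × 0.057149 × 0.26 × 0.30 = 0.001828
P(Control pod fails) [OR] = 1 − (1−0.03) × (1−0.16) = 0.185200
P(Offshore blowout preventer fails to close) [OR] = 1 − (1−0.795668) × (1−0.001828) × (1−0.185200) = 0.833815
Rounded to 4 decimal places: P(Offshore blowout preventer fails to close) ≈ 0.8338.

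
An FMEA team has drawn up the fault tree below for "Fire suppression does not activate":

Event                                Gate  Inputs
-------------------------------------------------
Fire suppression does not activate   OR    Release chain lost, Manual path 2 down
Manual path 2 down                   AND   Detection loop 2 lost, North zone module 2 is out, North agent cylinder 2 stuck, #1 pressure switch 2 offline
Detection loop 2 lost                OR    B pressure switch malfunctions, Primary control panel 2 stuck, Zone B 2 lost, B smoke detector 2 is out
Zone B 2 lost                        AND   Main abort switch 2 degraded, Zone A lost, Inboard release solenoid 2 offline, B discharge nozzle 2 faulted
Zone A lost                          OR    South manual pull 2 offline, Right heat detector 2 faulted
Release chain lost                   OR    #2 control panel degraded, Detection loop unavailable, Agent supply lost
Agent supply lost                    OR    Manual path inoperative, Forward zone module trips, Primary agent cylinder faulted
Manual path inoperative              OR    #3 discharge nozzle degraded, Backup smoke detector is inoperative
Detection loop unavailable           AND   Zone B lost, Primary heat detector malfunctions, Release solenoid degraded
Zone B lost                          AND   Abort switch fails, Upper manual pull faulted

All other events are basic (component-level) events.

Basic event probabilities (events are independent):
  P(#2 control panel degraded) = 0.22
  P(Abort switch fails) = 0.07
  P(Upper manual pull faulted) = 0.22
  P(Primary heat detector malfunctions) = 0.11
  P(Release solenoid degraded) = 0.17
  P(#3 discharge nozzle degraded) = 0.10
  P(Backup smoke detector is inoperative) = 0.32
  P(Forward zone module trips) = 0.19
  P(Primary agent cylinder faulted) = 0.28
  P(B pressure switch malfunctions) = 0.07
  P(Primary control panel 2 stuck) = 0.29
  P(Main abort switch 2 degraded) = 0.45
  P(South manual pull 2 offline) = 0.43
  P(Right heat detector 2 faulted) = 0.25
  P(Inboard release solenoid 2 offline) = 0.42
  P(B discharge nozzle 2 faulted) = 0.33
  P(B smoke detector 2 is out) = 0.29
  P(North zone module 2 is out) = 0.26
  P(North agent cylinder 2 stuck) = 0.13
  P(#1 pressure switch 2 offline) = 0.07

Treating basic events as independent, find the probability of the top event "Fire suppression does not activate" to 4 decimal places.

0.7220

P(Zone B lost) [AND] = 0.07 × 0.22 = 0.015400
P(Detection loop unavailable) [AND] = 0.015400 × 0.11 × 0.17 = 0.000288
P(Manual path inoperative) [OR] = 1 − (1−0.10) × (1−0.32) = 0.388000
P(Agent supply lost) [OR] = 1 − (1−0.388000) × (1−0.19) × (1−0.28) = 0.643082
P(Release chain lost) [OR] = 1 − (1−0.22) × (1−0.000288) × (1−0.643082) = 0.721684
P(Zone A lost) [OR] = 1 − (1−0.43) × (1−0.25) = 0.572500
P(Zone B 2 lost) [AND] = 0.45 × 0.572500 × 0.42 × 0.33 = 0.035707
P(Detection loop 2 lost) [OR] = 1 − (1−0.07) × (1−0.29) × (1−0.035707) × (1−0.29) = 0.547927
P(Manual path 2 down) [AND] = 0.547927 × 0.26 × 0.13 × 0.07 = 0.001296
P(Fire suppression does not activate) [OR] = 1 − (1−0.721684) × (1−0.001296) = 0.722045
Rounded to 4 decimal places: P(Fire suppression does not activate) ≈ 0.7220.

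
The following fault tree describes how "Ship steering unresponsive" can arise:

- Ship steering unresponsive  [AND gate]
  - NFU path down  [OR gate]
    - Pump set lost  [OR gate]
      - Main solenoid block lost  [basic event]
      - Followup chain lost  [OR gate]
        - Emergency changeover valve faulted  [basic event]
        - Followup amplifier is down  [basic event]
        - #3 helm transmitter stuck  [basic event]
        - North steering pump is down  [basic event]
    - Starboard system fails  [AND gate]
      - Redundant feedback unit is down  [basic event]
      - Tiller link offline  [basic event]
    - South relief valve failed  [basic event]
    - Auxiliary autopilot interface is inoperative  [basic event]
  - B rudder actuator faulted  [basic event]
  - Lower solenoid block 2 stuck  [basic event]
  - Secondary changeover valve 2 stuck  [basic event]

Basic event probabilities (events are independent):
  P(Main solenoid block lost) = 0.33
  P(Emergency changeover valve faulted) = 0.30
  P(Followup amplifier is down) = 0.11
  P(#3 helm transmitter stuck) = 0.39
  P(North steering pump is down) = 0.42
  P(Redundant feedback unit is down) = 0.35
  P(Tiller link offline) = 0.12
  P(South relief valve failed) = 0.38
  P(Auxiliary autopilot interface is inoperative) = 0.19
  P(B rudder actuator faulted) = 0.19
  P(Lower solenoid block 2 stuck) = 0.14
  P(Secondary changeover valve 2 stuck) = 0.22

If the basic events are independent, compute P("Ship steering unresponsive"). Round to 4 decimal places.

P(Followup chain lost) [OR] = 1 − (1−0.30) × (1−0.11) × (1−0.39) × (1−0.42) = 0.779583
P(Pump set lost) [OR] = 1 − (1−0.33) × (1−0.779583) = 0.852321
P(Starboard system fails) [AND] = 0.35 × 0.12 = 0.042000
P(NFU path down) [OR] = 1 − (1−0.852321) × (1−0.042000) × (1−0.38) × (1−0.19) = 0.928951
P(Ship steering unresponsive) [AND] = 0.928951 × 0.19 × 0.14 × 0.22 = 0.005436
Rounded to 4 decimal places: P(Ship steering unresponsive) ≈ 0.0054.

0.0054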